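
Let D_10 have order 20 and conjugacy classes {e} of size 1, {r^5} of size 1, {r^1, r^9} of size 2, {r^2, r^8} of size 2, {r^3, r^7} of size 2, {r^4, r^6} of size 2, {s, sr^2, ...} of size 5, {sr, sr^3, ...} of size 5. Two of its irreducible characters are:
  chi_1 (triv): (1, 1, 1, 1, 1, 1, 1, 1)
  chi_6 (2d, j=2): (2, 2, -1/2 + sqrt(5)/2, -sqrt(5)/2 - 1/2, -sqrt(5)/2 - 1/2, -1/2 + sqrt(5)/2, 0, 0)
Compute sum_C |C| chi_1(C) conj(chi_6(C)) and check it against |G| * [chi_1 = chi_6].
Sum = 0; so <chi_1, chi_6> = 0 (distinct irreducibles are orthogonal).

Reasoning: Compute term by term over conjugacy classes (|C| * chi_1(C) * conj(chi_6(C))):
  1*(1)*conj(2) + 1*(1)*conj(2) + 2*(1)*conj(-1/2 + sqrt(5)/2) + 2*(1)*conj(-sqrt(5)/2 - 1/2) + 2*(1)*conj(-sqrt(5)/2 - 1/2) + 2*(1)*conj(-1/2 + sqrt(5)/2) + 5*(1)*conj(0) + 5*(1)*conj(0)
  = (2) + (2) + (-1 + sqrt(5)) + (-sqrt(5) - 1) + (-sqrt(5) - 1) + (-1 + sqrt(5)) + (0) + (0)
  = 0.
Dividing by |G| = 20 gives 0/20 = 0, matching the row-orthogonality relation <chi_1, chi_6> = [chi_1 = chi_6].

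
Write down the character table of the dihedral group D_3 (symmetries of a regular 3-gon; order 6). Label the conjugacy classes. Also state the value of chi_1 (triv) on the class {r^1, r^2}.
Conjugacy classes: {e} of size 1, {r^1, r^2} of size 2, {s, sr, ..., sr^2} of size 3.
Character table:
  irrep \ class              {e} (size 1)  {r^1, r^2} (size 2)  {s, sr, ..., sr^2} (size 3)
  chi_1 (triv)               1             1                    1                          
  chi_2 (sign: r->1, s->-1)  1             1                    -1                         
  chi_3 (2d, j=1)            2             -1                   0                          

Spot check: chi_1 (triv) on {r^1, r^2} = 1.

Explanation: D_3 has order 2*3 = 6 with 3 conjugacy classes, hence 3 irreducibles. Sum of squared dims 1 + 1 + 4 = 6 = |G|. Linear characters come from the abelianisation; the 2-dimensional irreps have character r^k -> 2*cos(2*pi*j*k/3), reflections -> 0.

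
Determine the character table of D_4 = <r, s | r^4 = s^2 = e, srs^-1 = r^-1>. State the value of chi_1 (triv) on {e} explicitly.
Conjugacy classes: {e} of size 1, {r^2} of size 1, {r^1, r^3} of size 2, {s, sr^2, ...} of size 2, {sr, sr^3, ...} of size 2.
Character table:
  irrep \ class              {e} (size 1)  {r^2} (size 1)  {r^1, r^3} (size 2)  {s, sr^2, ...} (size 2)  {sr, sr^3, ...} (size 2)
  chi_1 (triv)               1             1               1                    1                        1                       
  chi_2 (sign: r->1, s->-1)  1             1               1                    -1                       -1                      
  chi_3 (r->-1, s->1)        1             1               -1                   1                        -1                      
  chi_4 (r->-1, s->-1)       1             1               -1                   -1                       1                       
  chi_5 (2d, j=1)            2             -2              0                    0                        0                       

Spot check: chi_1 (triv) on {e} = 1.

Why: D_4 has order 2*4 = 8 with 5 conjugacy classes, hence 5 irreducibles. Sum of squared dims 1 + 1 + 1 + 1 + 4 = 8 = |G|. Linear characters come from the abelianisation; the 2-dimensional irreps have character r^k -> 2*cos(2*pi*j*k/4), reflections -> 0.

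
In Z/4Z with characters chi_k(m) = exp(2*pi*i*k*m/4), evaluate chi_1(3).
chi_1(3) = zeta_4^3 = -I

Proof sketch: chi_1(3) = zeta_4^(1*3) = zeta_4^3. Since zeta_4^4 = 1, this equals zeta_4^3 = exp(2*pi*i*3/4) = -I.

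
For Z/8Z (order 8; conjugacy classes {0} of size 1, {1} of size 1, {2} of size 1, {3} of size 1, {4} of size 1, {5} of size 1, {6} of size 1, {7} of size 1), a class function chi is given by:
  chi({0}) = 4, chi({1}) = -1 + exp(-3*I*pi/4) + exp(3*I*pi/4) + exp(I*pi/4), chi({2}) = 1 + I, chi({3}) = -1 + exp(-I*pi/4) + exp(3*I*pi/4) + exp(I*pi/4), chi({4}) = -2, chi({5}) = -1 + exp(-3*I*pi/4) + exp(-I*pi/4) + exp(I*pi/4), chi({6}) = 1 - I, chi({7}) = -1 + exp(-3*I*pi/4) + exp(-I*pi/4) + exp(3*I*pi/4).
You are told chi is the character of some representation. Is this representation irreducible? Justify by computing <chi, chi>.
Not irreducible (reducible): <chi, chi> = 4 > 1.

Working: <chi, chi> = (1/|G|) sum_C |C| * |chi(C)|^2 = (1/8)[1*|4|^2 + 1*|-1 + exp(-3*I*pi/4) + exp(3*I*pi/4) + exp(I*pi/4)|^2 + 1*|1 + I|^2 + 1*|-1 + exp(-I*pi/4) + exp(3*I*pi/4) + exp(I*pi/4)|^2 + 1*|-2|^2 + 1*|-1 + exp(-3*I*pi/4) + exp(-I*pi/4) + exp(I*pi/4)|^2 + 1*|1 - I|^2 + 1*|-1 + exp(-3*I*pi/4) + exp(-I*pi/4) + exp(3*I*pi/4)|^2]
  = (1/8)[(16) + (2 - 2*exp(3*I*pi/4) - exp(I*pi/4) - exp(-I*pi/4) - 2*exp(-3*I*pi/4)) + (2) + (2 - 2*exp(I*pi/4) - exp(3*I*pi/4) - exp(-3*I*pi/4) - 2*exp(-I*pi/4)) + (4) + (2 - 2*exp(I*pi/4) - exp(3*I*pi/4) - exp(-3*I*pi/4) - 2*exp(-I*pi/4)) + (2) + (2 - 2*exp(3*I*pi/4) - exp(I*pi/4) - exp(-I*pi/4) - 2*exp(-3*I*pi/4))] = 32/8 = 4.
(Exp terms are combined using exp(i*s)*conj(exp(i*t)) = exp(i*(s-t)), and sums of them are collapsed using the identity that for every m > 1 the m distinct m-th roots of unity sum to 0, e.g. 1 + exp(2*I*pi/3) + exp(-2*I*pi/3) = 0.)
A character is irreducible iff <chi, chi> = 1, so this representation is reducible.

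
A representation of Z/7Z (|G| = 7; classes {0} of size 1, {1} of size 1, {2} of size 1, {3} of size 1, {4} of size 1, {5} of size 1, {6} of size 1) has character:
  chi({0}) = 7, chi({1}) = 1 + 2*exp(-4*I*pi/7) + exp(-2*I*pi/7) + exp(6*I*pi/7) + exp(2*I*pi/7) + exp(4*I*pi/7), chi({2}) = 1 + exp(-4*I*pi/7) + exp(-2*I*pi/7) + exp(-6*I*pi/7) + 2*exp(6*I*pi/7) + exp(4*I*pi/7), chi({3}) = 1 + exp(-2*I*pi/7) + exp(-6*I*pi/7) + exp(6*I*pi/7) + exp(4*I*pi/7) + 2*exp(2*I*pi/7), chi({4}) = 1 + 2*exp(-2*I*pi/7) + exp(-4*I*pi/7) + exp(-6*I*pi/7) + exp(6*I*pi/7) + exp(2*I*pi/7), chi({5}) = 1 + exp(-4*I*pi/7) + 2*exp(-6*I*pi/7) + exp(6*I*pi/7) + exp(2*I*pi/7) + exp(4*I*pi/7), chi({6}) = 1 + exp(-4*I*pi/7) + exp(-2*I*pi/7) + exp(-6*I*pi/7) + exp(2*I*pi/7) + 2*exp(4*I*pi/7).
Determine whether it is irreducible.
Not irreducible (reducible): <chi, chi> = 9 > 1.

Reasoning: <chi, chi> = (1/|G|) sum_C |C| * |chi(C)|^2 = (1/7)[1*|7|^2 + 1*|1 + 2*exp(-4*I*pi/7) + exp(-2*I*pi/7) + exp(6*I*pi/7) + exp(2*I*pi/7) + exp(4*I*pi/7)|^2 + 1*|1 + exp(-4*I*pi/7) + exp(-2*I*pi/7) + exp(-6*I*pi/7) + 2*exp(6*I*pi/7) + exp(4*I*pi/7)|^2 + 1*|1 + exp(-2*I*pi/7) + exp(-6*I*pi/7) + exp(6*I*pi/7) + exp(4*I*pi/7) + 2*exp(2*I*pi/7)|^2 + 1*|1 + 2*exp(-2*I*pi/7) + exp(-4*I*pi/7) + exp(-6*I*pi/7) + exp(6*I*pi/7) + exp(2*I*pi/7)|^2 + 1*|1 + exp(-4*I*pi/7) + 2*exp(-6*I*pi/7) + exp(6*I*pi/7) + exp(2*I*pi/7) + exp(4*I*pi/7)|^2 + 1*|1 + exp(-4*I*pi/7) + exp(-2*I*pi/7) + exp(-6*I*pi/7) + exp(2*I*pi/7) + 2*exp(4*I*pi/7)|^2]
  = (1/7)[(49) + (9 + 7*exp(-4*I*pi/7) + 6*exp(-2*I*pi/7) + 7*exp(-6*I*pi/7) + 7*exp(6*I*pi/7) + 6*exp(2*I*pi/7) + 7*exp(4*I*pi/7)) + (9 + 6*exp(-4*I*pi/7) + 7*exp(-2*I*pi/7) + 7*exp(-6*I*pi/7) + 7*exp(6*I*pi/7) + 7*exp(2*I*pi/7) + 6*exp(4*I*pi/7)) + (9 + 7*exp(-4*I*pi/7) + 7*exp(-2*I*pi/7) + 6*exp(-6*I*pi/7) + 6*exp(6*I*pi/7) + 7*exp(2*I*pi/7) + 7*exp(4*I*pi/7)) + (9 + 7*exp(-4*I*pi/7) + 7*exp(-2*I*pi/7) + 6*exp(-6*I*pi/7) + 6*exp(6*I*pi/7) + 7*exp(2*I*pi/7) + 7*exp(4*I*pi/7)) + (9 + 6*exp(-4*I*pi/7) + 7*exp(-2*I*pi/7) + 7*exp(-6*I*pi/7) + 7*exp(6*I*pi/7) + 7*exp(2*I*pi/7) + 6*exp(4*I*pi/7)) + (9 + 7*exp(-4*I*pi/7) + 6*exp(-2*I*pi/7) + 7*exp(-6*I*pi/7) + 7*exp(6*I*pi/7) + 6*exp(2*I*pi/7) + 7*exp(4*I*pi/7))] = 63/7 = 9.
(Exp terms are combined using exp(i*s)*conj(exp(i*t)) = exp(i*(s-t)), and sums of them are collapsed using the identity that for every m > 1 the m distinct m-th roots of unity sum to 0, e.g. 1 + exp(2*I*pi/3) + exp(-2*I*pi/3) = 0.)
A character is irreducible iff <chi, chi> = 1, so this representation is reducible.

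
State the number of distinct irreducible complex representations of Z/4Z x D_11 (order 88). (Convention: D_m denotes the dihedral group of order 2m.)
28

Working: The number of irreducible complex representations of a finite group equals its number of conjugacy classes. For a direct product, #classes(G x H) = #classes(G) * #classes(H). Z/4Z has 4 classes (abelian), D_11 has 7 classes, so 4 * 7 = 28, so Z/4Z x D_11 (order 88) has exactly 28 irreducible complex representations.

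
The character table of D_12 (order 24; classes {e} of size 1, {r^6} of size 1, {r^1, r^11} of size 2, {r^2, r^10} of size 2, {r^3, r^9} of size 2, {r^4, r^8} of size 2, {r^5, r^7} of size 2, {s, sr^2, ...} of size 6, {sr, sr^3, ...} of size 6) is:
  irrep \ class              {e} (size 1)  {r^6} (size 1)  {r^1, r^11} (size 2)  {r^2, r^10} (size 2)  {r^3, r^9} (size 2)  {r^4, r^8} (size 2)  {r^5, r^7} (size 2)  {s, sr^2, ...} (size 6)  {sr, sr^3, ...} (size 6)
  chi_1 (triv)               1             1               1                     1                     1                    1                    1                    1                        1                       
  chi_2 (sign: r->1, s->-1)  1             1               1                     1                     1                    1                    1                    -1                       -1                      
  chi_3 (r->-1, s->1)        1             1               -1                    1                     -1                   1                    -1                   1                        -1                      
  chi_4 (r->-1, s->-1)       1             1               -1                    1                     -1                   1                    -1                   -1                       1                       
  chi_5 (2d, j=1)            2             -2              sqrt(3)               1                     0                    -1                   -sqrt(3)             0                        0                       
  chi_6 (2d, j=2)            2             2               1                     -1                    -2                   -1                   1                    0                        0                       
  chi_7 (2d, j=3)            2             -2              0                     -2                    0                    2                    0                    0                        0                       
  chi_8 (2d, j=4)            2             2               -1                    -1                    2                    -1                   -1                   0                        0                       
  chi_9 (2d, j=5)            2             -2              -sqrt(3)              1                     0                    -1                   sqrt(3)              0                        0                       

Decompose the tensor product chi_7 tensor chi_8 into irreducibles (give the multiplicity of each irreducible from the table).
chi_7 tensor chi_8 = chi_5 + chi_9 (all other irreducibles have multiplicity 0).

Proof sketch: The character of a tensor product is the pointwise product (chi_7 * chi_8)(C) = chi_7(C) * chi_8(C):
  {e}: (2)*(2), {r^6}: (-2)*(2), {r^1, r^11}: (0)*(-1), {r^2, r^10}: (-2)*(-1), {r^3, r^9}: (0)*(2), {r^4, r^8}: (2)*(-1), {r^5, r^7}: (0)*(-1), {s, sr^2, ...}: (0)*(0), {sr, sr^3, ...}: (0)*(0)
so (chi_7 * chi_8) takes values
  {e} -> 4, {r^6} -> -4, {r^1, r^11} -> 0, {r^2, r^10} -> 2, {r^3, r^9} -> 0, {r^4, r^8} -> -2, {r^5, r^7} -> 0, {s, sr^2, ...} -> 0, {sr, sr^3, ...} -> 0.
Now take the inner product of this character with each irreducible chi from the table, <chi_7*chi_8, chi> = (1/24) sum_C |C| (chi_7*chi_8)(C) conj(chi(C)):
  <chi_7*chi_8, chi_1> = (1/24)[1*(4)*conj(1) + 1*(-4)*conj(1) + 2*(0)*conj(1) + 2*(2)*conj(1) + 2*(0)*conj(1) + 2*(-2)*conj(1) + 2*(0)*conj(1) + 6*(0)*conj(1) + 6*(0)*conj(1)]
      = (1/24)[(4) + (-4) + (0) + (4) + (0) + (-4) + (0) + (0) + (0)] = 0/24 = 0
  <chi_7*chi_8, chi_2> = (1/24)[1*(4)*conj(1) + 1*(-4)*conj(1) + 2*(0)*conj(1) + 2*(2)*conj(1) + 2*(0)*conj(1) + 2*(-2)*conj(1) + 2*(0)*conj(1) + 6*(0)*conj(-1) + 6*(0)*conj(-1)]
      = (1/24)[(4) + (-4) + (0) + (4) + (0) + (-4) + (0) + (0) + (0)] = 0/24 = 0
  <chi_7*chi_8, chi_3> = (1/24)[1*(4)*conj(1) + 1*(-4)*conj(1) + 2*(0)*conj(-1) + 2*(2)*conj(1) + 2*(0)*conj(-1) + 2*(-2)*conj(1) + 2*(0)*conj(-1) + 6*(0)*conj(1) + 6*(0)*conj(-1)]
      = (1/24)[(4) + (-4) + (0) + (4) + (0) + (-4) + (0) + (0) + (0)] = 0/24 = 0
  <chi_7*chi_8, chi_4> = (1/24)[1*(4)*conj(1) + 1*(-4)*conj(1) + 2*(0)*conj(-1) + 2*(2)*conj(1) + 2*(0)*conj(-1) + 2*(-2)*conj(1) + 2*(0)*conj(-1) + 6*(0)*conj(-1) + 6*(0)*conj(1)]
      = (1/24)[(4) + (-4) + (0) + (4) + (0) + (-4) + (0) + (0) + (0)] = 0/24 = 0
  <chi_7*chi_8, chi_5> = (1/24)[1*(4)*conj(2) + 1*(-4)*conj(-2) + 2*(0)*conj(sqrt(3)) + 2*(2)*conj(1) + 2*(0)*conj(0) + 2*(-2)*conj(-1) + 2*(0)*conj(-sqrt(3)) + 6*(0)*conj(0) + 6*(0)*conj(0)]
      = (1/24)[(8) + (8) + (0) + (4) + (0) + (4) + (0) + (0) + (0)] = 24/24 = 1
  <chi_7*chi_8, chi_6> = (1/24)[1*(4)*conj(2) + 1*(-4)*conj(2) + 2*(0)*conj(1) + 2*(2)*conj(-1) + 2*(0)*conj(-2) + 2*(-2)*conj(-1) + 2*(0)*conj(1) + 6*(0)*conj(0) + 6*(0)*conj(0)]
      = (1/24)[(8) + (-8) + (0) + (-4) + (0) + (4) + (0) + (0) + (0)] = 0/24 = 0
  <chi_7*chi_8, chi_7> = (1/24)[1*(4)*conj(2) + 1*(-4)*conj(-2) + 2*(0)*conj(0) + 2*(2)*conj(-2) + 2*(0)*conj(0) + 2*(-2)*conj(2) + 2*(0)*conj(0) + 6*(0)*conj(0) + 6*(0)*conj(0)]
      = (1/24)[(8) + (8) + (0) + (-8) + (0) + (-8) + (0) + (0) + (0)] = 0/24 = 0
  <chi_7*chi_8, chi_8> = (1/24)[1*(4)*conj(2) + 1*(-4)*conj(2) + 2*(0)*conj(-1) + 2*(2)*conj(-1) + 2*(0)*conj(2) + 2*(-2)*conj(-1) + 2*(0)*conj(-1) + 6*(0)*conj(0) + 6*(0)*conj(0)]
      = (1/24)[(8) + (-8) + (0) + (-4) + (0) + (4) + (0) + (0) + (0)] = 0/24 = 0
  <chi_7*chi_8, chi_9> = (1/24)[1*(4)*conj(2) + 1*(-4)*conj(-2) + 2*(0)*conj(-sqrt(3)) + 2*(2)*conj(1) + 2*(0)*conj(0) + 2*(-2)*conj(-1) + 2*(0)*conj(sqrt(3)) + 6*(0)*conj(0) + 6*(0)*conj(0)]
      = (1/24)[(8) + (8) + (0) + (4) + (0) + (4) + (0) + (0) + (0)] = 24/24 = 1
Hence the multiplicities are chi_5: 1, chi_9: 1. Dimension check: dim(chi_7)*dim(chi_8) = 2*2 = 4 and sum (mult * dim) = 1*2 + 1*2 = 4.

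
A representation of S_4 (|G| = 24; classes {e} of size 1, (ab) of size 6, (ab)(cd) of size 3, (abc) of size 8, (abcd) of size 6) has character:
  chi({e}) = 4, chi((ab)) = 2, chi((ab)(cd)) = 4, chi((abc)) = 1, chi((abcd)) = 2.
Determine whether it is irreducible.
Not irreducible (reducible): <chi, chi> = 5 > 1.

Proof sketch: <chi, chi> = (1/|G|) sum_C |C| * |chi(C)|^2 = (1/24)[1*|4|^2 + 6*|2|^2 + 3*|4|^2 + 8*|1|^2 + 6*|2|^2]
  = (1/24)[(16) + (24) + (48) + (8) + (24)] = 120/24 = 5.
A character is irreducible iff <chi, chi> = 1, so this representation is reducible.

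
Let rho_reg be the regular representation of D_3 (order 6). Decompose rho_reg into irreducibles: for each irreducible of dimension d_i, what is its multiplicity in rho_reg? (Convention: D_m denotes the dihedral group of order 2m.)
Each irreducible V_i of dimension d_i appears with multiplicity d_i, i.e. rho_reg = (direct sum over all irreducibles V_i) d_i V_i. The irreducible dimensions for D_3 are 1, 1, 2: 2 irreducibles of dimension 1, each with multiplicity 1; 1 irreducible of dimension 2, with multiplicity 2. Total dimension 2*1*1 + 1*2*2 = 6 = |G|.

Working: General theorem: in the regular representation of a finite group G, each irreducible appears with multiplicity equal to its dimension. Check: dim(rho_reg) = sum d_i^2 = 1 + 1 + 4 = 6 = |G|.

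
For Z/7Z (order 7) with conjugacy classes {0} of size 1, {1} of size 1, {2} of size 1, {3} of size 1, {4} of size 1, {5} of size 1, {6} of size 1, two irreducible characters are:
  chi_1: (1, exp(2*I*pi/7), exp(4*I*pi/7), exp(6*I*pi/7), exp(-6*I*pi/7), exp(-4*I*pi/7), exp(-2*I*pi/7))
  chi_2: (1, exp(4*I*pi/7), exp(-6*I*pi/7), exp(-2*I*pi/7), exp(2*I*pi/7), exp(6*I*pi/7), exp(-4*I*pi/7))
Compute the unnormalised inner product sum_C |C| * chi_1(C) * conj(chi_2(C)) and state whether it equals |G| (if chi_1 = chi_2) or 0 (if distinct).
Sum = 0; so <chi_1, chi_2> = 0 (distinct irreducibles are orthogonal).

Why: Compute term by term over conjugacy classes (|C| * chi_1(C) * conj(chi_2(C))):
  1*(1)*conj(1) + 1*(exp(2*I*pi/7))*conj(exp(4*I*pi/7)) + 1*(exp(4*I*pi/7))*conj(exp(-6*I*pi/7)) + 1*(exp(6*I*pi/7))*conj(exp(-2*I*pi/7)) + 1*(exp(-6*I*pi/7))*conj(exp(2*I*pi/7)) + 1*(exp(-4*I*pi/7))*conj(exp(6*I*pi/7)) + 1*(exp(-2*I*pi/7))*conj(exp(-4*I*pi/7))
  = (1) + (exp(-2*I*pi/7)) + (exp(-4*I*pi/7)) + (exp(-6*I*pi/7)) + (exp(6*I*pi/7)) + (exp(4*I*pi/7)) + (exp(2*I*pi/7))
  = 0.
(Exp terms are combined using exp(i*s)*conj(exp(i*t)) = exp(i*(s-t)), and sums of them are collapsed using the identity that for every m > 1 the m distinct m-th roots of unity sum to 0, e.g. 1 + exp(2*I*pi/3) + exp(-2*I*pi/3) = 0.)
Dividing by |G| = 7 gives 0/7 = 0, matching the row-orthogonality relation <chi_1, chi_2> = [chi_1 = chi_2].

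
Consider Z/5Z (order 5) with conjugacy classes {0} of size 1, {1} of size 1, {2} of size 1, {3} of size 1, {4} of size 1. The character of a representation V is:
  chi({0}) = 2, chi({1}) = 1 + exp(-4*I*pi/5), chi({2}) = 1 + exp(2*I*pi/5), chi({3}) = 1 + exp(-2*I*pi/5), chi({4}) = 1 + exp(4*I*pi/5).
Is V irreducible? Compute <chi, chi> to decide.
Not irreducible (reducible): <chi, chi> = 2 > 1.

Working: <chi, chi> = (1/|G|) sum_C |C| * |chi(C)|^2 = (1/5)[1*|2|^2 + 1*|1 + exp(-4*I*pi/5)|^2 + 1*|1 + exp(2*I*pi/5)|^2 + 1*|1 + exp(-2*I*pi/5)|^2 + 1*|1 + exp(4*I*pi/5)|^2]
  = (1/5)[(4) + (2 + exp(-4*I*pi/5) + exp(4*I*pi/5)) + (2 + exp(-2*I*pi/5) + exp(2*I*pi/5)) + (2 + exp(-2*I*pi/5) + exp(2*I*pi/5)) + (2 + exp(-4*I*pi/5) + exp(4*I*pi/5))] = 10/5 = 2.
(Exp terms are combined using exp(i*s)*conj(exp(i*t)) = exp(i*(s-t)), and sums of them are collapsed using the identity that for every m > 1 the m distinct m-th roots of unity sum to 0, e.g. 1 + exp(2*I*pi/3) + exp(-2*I*pi/3) = 0.)
A character is irreducible iff <chi, chi> = 1, so this representation is reducible.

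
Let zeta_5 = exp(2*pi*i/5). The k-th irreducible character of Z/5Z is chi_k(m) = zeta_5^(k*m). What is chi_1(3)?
chi_1(3) = zeta_5^3 = exp(-4*I*pi/5)

Justification: chi_1(3) = zeta_5^(1*3) = zeta_5^3. Since zeta_5^5 = 1, this equals zeta_5^3 = exp(2*pi*i*3/5) = exp(-4*I*pi/5).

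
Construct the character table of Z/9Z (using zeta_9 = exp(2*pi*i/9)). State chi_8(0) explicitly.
Character table of Z/9Z (irreps indexed chi_0,...,chi_8 with chi_k(m) = zeta_9^(k*m), zeta_9 = exp(2*pi*i/9)):
  irrep \ class  {0} (size 1)  {1} (size 1)    {2} (size 1)    {3} (size 1)    {4} (size 1)    {5} (size 1)    {6} (size 1)    {7} (size 1)    {8} (size 1)  
  chi_0          1             1               1               1               1               1               1               1               1             
  chi_1          1             exp(2*I*pi/9)   exp(4*I*pi/9)   exp(2*I*pi/3)   exp(8*I*pi/9)   exp(-8*I*pi/9)  exp(-2*I*pi/3)  exp(-4*I*pi/9)  exp(-2*I*pi/9)
  chi_2          1             exp(4*I*pi/9)   exp(8*I*pi/9)   exp(-2*I*pi/3)  exp(-2*I*pi/9)  exp(2*I*pi/9)   exp(2*I*pi/3)   exp(-8*I*pi/9)  exp(-4*I*pi/9)
  chi_3          1             exp(2*I*pi/3)   exp(-2*I*pi/3)  1               exp(2*I*pi/3)   exp(-2*I*pi/3)  1               exp(2*I*pi/3)   exp(-2*I*pi/3)
  chi_4          1             exp(8*I*pi/9)   exp(-2*I*pi/9)  exp(2*I*pi/3)   exp(-4*I*pi/9)  exp(4*I*pi/9)   exp(-2*I*pi/3)  exp(2*I*pi/9)   exp(-8*I*pi/9)
  chi_5          1             exp(-8*I*pi/9)  exp(2*I*pi/9)   exp(-2*I*pi/3)  exp(4*I*pi/9)   exp(-4*I*pi/9)  exp(2*I*pi/3)   exp(-2*I*pi/9)  exp(8*I*pi/9) 
  chi_6          1             exp(-2*I*pi/3)  exp(2*I*pi/3)   1               exp(-2*I*pi/3)  exp(2*I*pi/3)   1               exp(-2*I*pi/3)  exp(2*I*pi/3) 
  chi_7          1             exp(-4*I*pi/9)  exp(-8*I*pi/9)  exp(2*I*pi/3)   exp(2*I*pi/9)   exp(-2*I*pi/9)  exp(-2*I*pi/3)  exp(8*I*pi/9)   exp(4*I*pi/9) 
  chi_8          1             exp(-2*I*pi/9)  exp(-4*I*pi/9)  exp(-2*I*pi/3)  exp(-8*I*pi/9)  exp(8*I*pi/9)   exp(2*I*pi/3)   exp(4*I*pi/9)   exp(2*I*pi/9) 

Spot check: chi_8(0) = zeta_9^(8*0) = zeta_9^0 = 1.

Why: Z/9Z is abelian, so all 9 irreducible complex representations are 1-dimensional. They are given by chi_k(m) = zeta_9^(k*m) for k = 0,...,8. Row orthogonality: sum_m chi_k(m) conj(chi_l(m)) = 9 * [k = l].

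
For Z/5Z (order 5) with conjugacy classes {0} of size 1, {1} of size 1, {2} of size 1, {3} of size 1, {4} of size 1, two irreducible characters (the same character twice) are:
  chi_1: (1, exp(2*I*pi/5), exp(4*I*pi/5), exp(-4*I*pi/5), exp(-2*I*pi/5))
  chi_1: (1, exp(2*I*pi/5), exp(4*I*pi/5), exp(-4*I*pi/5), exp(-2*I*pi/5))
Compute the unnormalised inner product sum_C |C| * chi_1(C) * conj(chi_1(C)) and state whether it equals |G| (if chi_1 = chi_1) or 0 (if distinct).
Sum = 5 = |G| = 5; so <chi_1, chi_1> = 1 (norm-1 confirms irreducibility).

Reasoning: Compute term by term over conjugacy classes (|C| * chi_1(C) * conj(chi_1(C))):
  1*(1)*conj(1) + 1*(exp(2*I*pi/5))*conj(exp(2*I*pi/5)) + 1*(exp(4*I*pi/5))*conj(exp(4*I*pi/5)) + 1*(exp(-4*I*pi/5))*conj(exp(-4*I*pi/5)) + 1*(exp(-2*I*pi/5))*conj(exp(-2*I*pi/5))
  = (1) + (1) + (1) + (1) + (1)
  = 5.
(Exp terms are combined using exp(i*s)*conj(exp(i*t)) = exp(i*(s-t)), and sums of them are collapsed using the identity that for every m > 1 the m distinct m-th roots of unity sum to 0, e.g. 1 + exp(2*I*pi/3) + exp(-2*I*pi/3) = 0.)
Dividing by |G| = 5 gives 5/5 = 1, matching the row-orthogonality relation <chi_1, chi_1> = [chi_1 = chi_1].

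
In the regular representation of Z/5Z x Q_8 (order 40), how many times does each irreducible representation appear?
Each irreducible V_i of dimension d_i appears with multiplicity d_i, i.e. rho_reg = (direct sum over all irreducibles V_i) d_i V_i. The irreducible dimensions for Z/5Z x Q_8 are 1, 1, 1, 1, 1, 1, 1, 1, 1, 1, 1, 1, 1, 1, 1, 1, 1, 1, 1, 1, 2, 2, 2, 2, 2: 20 irreducibles of dimension 1, each with multiplicity 1; 5 irreducibles of dimension 2, each with multiplicity 2. Total dimension 20*1*1 + 5*2*2 = 40 = |G|.

Details: General theorem: in the regular representation of a finite group G, each irreducible appears with multiplicity equal to its dimension. Check: dim(rho_reg) = sum d_i^2 = 1 + 1 + 1 + 1 + 1 + 1 + 1 + 1 + 1 + 1 + 1 + 1 + 1 + 1 + 1 + 1 + 1 + 1 + 1 + 1 + 4 + 4 + 4 + 4 + 4 = 40 = |G|.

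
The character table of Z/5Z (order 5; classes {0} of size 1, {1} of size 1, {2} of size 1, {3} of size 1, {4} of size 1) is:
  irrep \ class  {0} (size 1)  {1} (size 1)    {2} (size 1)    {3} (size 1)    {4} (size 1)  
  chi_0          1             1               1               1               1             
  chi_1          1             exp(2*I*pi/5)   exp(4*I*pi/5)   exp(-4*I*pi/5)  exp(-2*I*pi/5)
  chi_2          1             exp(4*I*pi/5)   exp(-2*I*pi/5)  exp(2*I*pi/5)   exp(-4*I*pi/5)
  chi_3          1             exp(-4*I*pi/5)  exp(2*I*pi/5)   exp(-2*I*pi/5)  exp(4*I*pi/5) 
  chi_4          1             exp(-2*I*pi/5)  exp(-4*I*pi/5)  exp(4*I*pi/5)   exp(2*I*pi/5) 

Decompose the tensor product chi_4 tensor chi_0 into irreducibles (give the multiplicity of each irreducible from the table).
chi_4 tensor chi_0 = chi_4 (all other irreducibles have multiplicity 0).

Why: The character of a tensor product is the pointwise product (chi_4 * chi_0)(C) = chi_4(C) * chi_0(C):
  {0}: (1)*(1), {1}: (exp(-2*I*pi/5))*(1), {2}: (exp(-4*I*pi/5))*(1), {3}: (exp(4*I*pi/5))*(1), {4}: (exp(2*I*pi/5))*(1)
so (chi_4 * chi_0) takes values
  {0} -> 1, {1} -> exp(-2*I*pi/5), {2} -> exp(-4*I*pi/5), {3} -> exp(4*I*pi/5), {4} -> exp(2*I*pi/5).
Now take the inner product of this character with each irreducible chi from the table, <chi_4*chi_0, chi> = (1/5) sum_C |C| (chi_4*chi_0)(C) conj(chi(C)):
  <chi_4*chi_0, chi_0> = (1/5)[1*(1)*conj(1) + 1*(exp(-2*I*pi/5))*conj(1) + 1*(exp(-4*I*pi/5))*conj(1) + 1*(exp(4*I*pi/5))*conj(1) + 1*(exp(2*I*pi/5))*conj(1)]
      = (1/5)[(1) + (exp(-2*I*pi/5)) + (exp(-4*I*pi/5)) + (exp(4*I*pi/5)) + (exp(2*I*pi/5))] = 0/5 = 0
  <chi_4*chi_0, chi_1> = (1/5)[1*(1)*conj(1) + 1*(exp(-2*I*pi/5))*conj(exp(2*I*pi/5)) + 1*(exp(-4*I*pi/5))*conj(exp(4*I*pi/5)) + 1*(exp(4*I*pi/5))*conj(exp(-4*I*pi/5)) + 1*(exp(2*I*pi/5))*conj(exp(-2*I*pi/5))]
      = (1/5)[(1) + (exp(-4*I*pi/5)) + (exp(2*I*pi/5)) + (exp(-2*I*pi/5)) + (exp(4*I*pi/5))] = 0/5 = 0
  <chi_4*chi_0, chi_2> = (1/5)[1*(1)*conj(1) + 1*(exp(-2*I*pi/5))*conj(exp(4*I*pi/5)) + 1*(exp(-4*I*pi/5))*conj(exp(-2*I*pi/5)) + 1*(exp(4*I*pi/5))*conj(exp(2*I*pi/5)) + 1*(exp(2*I*pi/5))*conj(exp(-4*I*pi/5))]
      = (1/5)[(1) + (exp(4*I*pi/5)) + (exp(-2*I*pi/5)) + (exp(2*I*pi/5)) + (exp(-4*I*pi/5))] = 0/5 = 0
  <chi_4*chi_0, chi_3> = (1/5)[1*(1)*conj(1) + 1*(exp(-2*I*pi/5))*conj(exp(-4*I*pi/5)) + 1*(exp(-4*I*pi/5))*conj(exp(2*I*pi/5)) + 1*(exp(4*I*pi/5))*conj(exp(-2*I*pi/5)) + 1*(exp(2*I*pi/5))*conj(exp(4*I*pi/5))]
      = (1/5)[(1) + (exp(2*I*pi/5)) + (exp(4*I*pi/5)) + (exp(-4*I*pi/5)) + (exp(-2*I*pi/5))] = 0/5 = 0
  <chi_4*chi_0, chi_4> = (1/5)[1*(1)*conj(1) + 1*(exp(-2*I*pi/5))*conj(exp(-2*I*pi/5)) + 1*(exp(-4*I*pi/5))*conj(exp(-4*I*pi/5)) + 1*(exp(4*I*pi/5))*conj(exp(4*I*pi/5)) + 1*(exp(2*I*pi/5))*conj(exp(2*I*pi/5))]
      = (1/5)[(1) + (1) + (1) + (1) + (1)] = 5/5 = 1
(Exp terms are combined using exp(i*s)*conj(exp(i*t)) = exp(i*(s-t)), and sums of them are collapsed using the identity that for every m > 1 the m distinct m-th roots of unity sum to 0, e.g. 1 + exp(2*I*pi/3) + exp(-2*I*pi/3) = 0.)
Hence the multiplicities are chi_4: 1. Dimension check: dim(chi_4)*dim(chi_0) = 1*1 = 1 and sum (mult * dim) = 1*1 = 1.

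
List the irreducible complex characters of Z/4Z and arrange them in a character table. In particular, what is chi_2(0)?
Character table of Z/4Z (irreps indexed chi_0,...,chi_3 with chi_k(m) = zeta_4^(k*m), zeta_4 = exp(2*pi*i/4)):
  irrep \ class  {0} (size 1)  {1} (size 1)  {2} (size 1)  {3} (size 1)
  chi_0          1             1             1             1           
  chi_1          1             I             -1            -I          
  chi_2          1             -1            1             -1          
  chi_3          1             -I            -1            I           

Spot check: chi_2(0) = zeta_4^(2*0) = zeta_4^0 = 1.

Derivation: Z/4Z is abelian, so all 4 irreducible complex representations are 1-dimensional. They are given by chi_k(m) = zeta_4^(k*m) for k = 0,...,3. Row orthogonality: sum_m chi_k(m) conj(chi_l(m)) = 4 * [k = l].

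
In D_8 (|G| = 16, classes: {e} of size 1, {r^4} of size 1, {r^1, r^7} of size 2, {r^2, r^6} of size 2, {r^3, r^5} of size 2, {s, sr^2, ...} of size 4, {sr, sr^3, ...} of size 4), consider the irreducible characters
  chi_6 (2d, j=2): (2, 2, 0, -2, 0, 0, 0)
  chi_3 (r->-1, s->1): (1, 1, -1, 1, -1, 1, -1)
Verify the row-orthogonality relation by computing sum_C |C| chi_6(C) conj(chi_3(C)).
Sum = 0; so <chi_6, chi_3> = 0 (distinct irreducibles are orthogonal).

Solution. Compute term by term over conjugacy classes (|C| * chi_6(C) * conj(chi_3(C))):
  1*(2)*conj(1) + 1*(2)*conj(1) + 2*(0)*conj(-1) + 2*(-2)*conj(1) + 2*(0)*conj(-1) + 4*(0)*conj(1) + 4*(0)*conj(-1)
  = (2) + (2) + (0) + (-4) + (0) + (0) + (0)
  = 0.
Dividing by |G| = 16 gives 0/16 = 0, matching the row-orthogonality relation <chi_6, chi_3> = [chi_6 = chi_3].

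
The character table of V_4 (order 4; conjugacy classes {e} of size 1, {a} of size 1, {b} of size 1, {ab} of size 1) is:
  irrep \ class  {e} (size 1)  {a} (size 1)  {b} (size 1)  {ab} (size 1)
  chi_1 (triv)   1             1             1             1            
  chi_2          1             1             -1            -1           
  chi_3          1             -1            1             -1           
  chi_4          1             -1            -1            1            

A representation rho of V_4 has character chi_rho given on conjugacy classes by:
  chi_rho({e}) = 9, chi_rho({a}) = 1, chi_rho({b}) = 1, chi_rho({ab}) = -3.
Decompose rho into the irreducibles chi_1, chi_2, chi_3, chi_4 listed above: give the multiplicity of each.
Multiplicities: chi_1: 2, chi_2: 3, chi_3: 3, chi_4: 1.

Proof sketch: Use <chi_rho, chi> = (1/|G|) sum_C |C| * chi_rho(C) * conj(chi(C)) with |G| = 4 for each irreducible chi in the table:
  <chi_rho, chi_1> = (1/4)[1*(9)*conj(1) + 1*(1)*conj(1) + 1*(1)*conj(1) + 1*(-3)*conj(1)]
      = (1/4)[(9) + (1) + (1) + (-3)] = 8/4 = 2
  <chi_rho, chi_2> = (1/4)[1*(9)*conj(1) + 1*(1)*conj(1) + 1*(1)*conj(-1) + 1*(-3)*conj(-1)]
      = (1/4)[(9) + (1) + (-1) + (3)] = 12/4 = 3
  <chi_rho, chi_3> = (1/4)[1*(9)*conj(1) + 1*(1)*conj(-1) + 1*(1)*conj(1) + 1*(-3)*conj(-1)]
      = (1/4)[(9) + (-1) + (1) + (3)] = 12/4 = 3
  <chi_rho, chi_4> = (1/4)[1*(9)*conj(1) + 1*(1)*conj(-1) + 1*(1)*conj(-1) + 1*(-3)*conj(1)]
      = (1/4)[(9) + (-1) + (-1) + (-3)] = 4/4 = 1
Dimension check: dim(rho) = sum (mult * dim) = 2*1 + 3*1 + 3*1 + 1*1 = 9 = chi_rho(e) = 9.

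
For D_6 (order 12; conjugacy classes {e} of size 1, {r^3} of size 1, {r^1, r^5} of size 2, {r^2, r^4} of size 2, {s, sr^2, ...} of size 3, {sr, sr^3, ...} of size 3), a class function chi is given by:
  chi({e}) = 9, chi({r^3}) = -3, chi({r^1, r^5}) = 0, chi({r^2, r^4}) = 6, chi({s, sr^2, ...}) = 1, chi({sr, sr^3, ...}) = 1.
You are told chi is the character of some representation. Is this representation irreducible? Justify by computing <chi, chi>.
Not irreducible (reducible): <chi, chi> = 14 > 1.

Details: <chi, chi> = (1/|G|) sum_C |C| * |chi(C)|^2 = (1/12)[1*|9|^2 + 1*|-3|^2 + 2*|0|^2 + 2*|6|^2 + 3*|1|^2 + 3*|1|^2]
  = (1/12)[(81) + (9) + (0) + (72) + (3) + (3)] = 168/12 = 14.
A character is irreducible iff <chi, chi> = 1, so this representation is reducible.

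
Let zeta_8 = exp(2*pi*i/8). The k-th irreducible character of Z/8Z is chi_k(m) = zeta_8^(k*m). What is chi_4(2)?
chi_4(2) = zeta_8^8 = 1

Explanation: chi_4(2) = zeta_8^(4*2) = zeta_8^8. Since zeta_8^8 = 1, this equals zeta_8^0 = exp(2*pi*i*0/8) = 1.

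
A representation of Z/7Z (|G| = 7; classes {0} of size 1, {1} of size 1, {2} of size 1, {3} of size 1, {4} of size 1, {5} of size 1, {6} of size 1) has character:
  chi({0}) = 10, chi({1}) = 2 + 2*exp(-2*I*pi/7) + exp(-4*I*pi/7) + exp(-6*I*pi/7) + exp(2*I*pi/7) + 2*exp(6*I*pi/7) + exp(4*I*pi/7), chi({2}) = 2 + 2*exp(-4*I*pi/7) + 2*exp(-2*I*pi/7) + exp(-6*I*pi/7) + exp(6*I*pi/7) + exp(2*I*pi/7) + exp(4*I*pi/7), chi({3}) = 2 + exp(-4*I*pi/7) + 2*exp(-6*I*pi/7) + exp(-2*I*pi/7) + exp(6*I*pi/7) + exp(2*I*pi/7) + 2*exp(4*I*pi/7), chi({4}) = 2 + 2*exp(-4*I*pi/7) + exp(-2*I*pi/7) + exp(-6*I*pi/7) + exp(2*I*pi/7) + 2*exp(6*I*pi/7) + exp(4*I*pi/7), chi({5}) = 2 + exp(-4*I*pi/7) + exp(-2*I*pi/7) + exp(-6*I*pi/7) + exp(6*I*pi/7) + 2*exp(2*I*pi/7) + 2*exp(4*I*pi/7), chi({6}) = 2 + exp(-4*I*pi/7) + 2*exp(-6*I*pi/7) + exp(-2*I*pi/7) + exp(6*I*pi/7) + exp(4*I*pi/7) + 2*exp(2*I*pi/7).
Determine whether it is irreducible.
Not irreducible (reducible): <chi, chi> = 16 > 1.

Argument: <chi, chi> = (1/|G|) sum_C |C| * |chi(C)|^2 = (1/7)[1*|10|^2 + 1*|2 + 2*exp(-2*I*pi/7) + exp(-4*I*pi/7) + exp(-6*I*pi/7) + exp(2*I*pi/7) + 2*exp(6*I*pi/7) + exp(4*I*pi/7)|^2 + 1*|2 + 2*exp(-4*I*pi/7) + 2*exp(-2*I*pi/7) + exp(-6*I*pi/7) + exp(6*I*pi/7) + exp(2*I*pi/7) + exp(4*I*pi/7)|^2 + 1*|2 + exp(-4*I*pi/7) + 2*exp(-6*I*pi/7) + exp(-2*I*pi/7) + exp(6*I*pi/7) + exp(2*I*pi/7) + 2*exp(4*I*pi/7)|^2 + 1*|2 + 2*exp(-4*I*pi/7) + exp(-2*I*pi/7) + exp(-6*I*pi/7) + exp(2*I*pi/7) + 2*exp(6*I*pi/7) + exp(4*I*pi/7)|^2 + 1*|2 + exp(-4*I*pi/7) + exp(-2*I*pi/7) + exp(-6*I*pi/7) + exp(6*I*pi/7) + 2*exp(2*I*pi/7) + 2*exp(4*I*pi/7)|^2 + 1*|2 + exp(-4*I*pi/7) + 2*exp(-6*I*pi/7) + exp(-2*I*pi/7) + exp(6*I*pi/7) + exp(4*I*pi/7) + 2*exp(2*I*pi/7)|^2]
  = (1/7)[(100) + (16 + 13*exp(-4*I*pi/7) + 14*exp(-2*I*pi/7) + 15*exp(-6*I*pi/7) + 15*exp(6*I*pi/7) + 14*exp(2*I*pi/7) + 13*exp(4*I*pi/7)) + (16 + 14*exp(-4*I*pi/7) + 15*exp(-2*I*pi/7) + 13*exp(-6*I*pi/7) + 13*exp(6*I*pi/7) + 15*exp(2*I*pi/7) + 14*exp(4*I*pi/7)) + (16 + 15*exp(-4*I*pi/7) + 13*exp(-2*I*pi/7) + 14*exp(-6*I*pi/7) + 14*exp(6*I*pi/7) + 13*exp(2*I*pi/7) + 15*exp(4*I*pi/7)) + (16 + 15*exp(-4*I*pi/7) + 13*exp(-2*I*pi/7) + 14*exp(-6*I*pi/7) + 14*exp(6*I*pi/7) + 13*exp(2*I*pi/7) + 15*exp(4*I*pi/7)) + (16 + 14*exp(-4*I*pi/7) + 15*exp(-2*I*pi/7) + 13*exp(-6*I*pi/7) + 13*exp(6*I*pi/7) + 15*exp(2*I*pi/7) + 14*exp(4*I*pi/7)) + (16 + 13*exp(-4*I*pi/7) + 14*exp(-2*I*pi/7) + 15*exp(-6*I*pi/7) + 15*exp(6*I*pi/7) + 14*exp(2*I*pi/7) + 13*exp(4*I*pi/7))] = 112/7 = 16.
(Exp terms are combined using exp(i*s)*conj(exp(i*t)) = exp(i*(s-t)), and sums of them are collapsed using the identity that for every m > 1 the m distinct m-th roots of unity sum to 0, e.g. 1 + exp(2*I*pi/3) + exp(-2*I*pi/3) = 0.)
A character is irreducible iff <chi, chi> = 1, so this representation is reducible.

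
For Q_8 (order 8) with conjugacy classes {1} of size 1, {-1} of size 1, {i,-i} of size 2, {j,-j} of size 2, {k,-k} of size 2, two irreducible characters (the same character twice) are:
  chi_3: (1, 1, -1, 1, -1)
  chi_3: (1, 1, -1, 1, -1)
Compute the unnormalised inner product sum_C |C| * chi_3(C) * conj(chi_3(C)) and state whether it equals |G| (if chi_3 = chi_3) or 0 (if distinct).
Sum = 8 = |G| = 8; so <chi_3, chi_3> = 1 (norm-1 confirms irreducibility).

Argument: Compute term by term over conjugacy classes (|C| * chi_3(C) * conj(chi_3(C))):
  1*(1)*conj(1) + 1*(1)*conj(1) + 2*(-1)*conj(-1) + 2*(1)*conj(1) + 2*(-1)*conj(-1)
  = (1) + (1) + (2) + (2) + (2)
  = 8.
Dividing by |G| = 8 gives 8/8 = 1, matching the row-orthogonality relation <chi_3, chi_3> = [chi_3 = chi_3].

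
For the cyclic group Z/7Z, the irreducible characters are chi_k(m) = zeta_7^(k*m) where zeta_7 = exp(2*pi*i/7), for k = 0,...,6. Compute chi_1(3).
chi_1(3) = zeta_7^3 = exp(6*I*pi/7)

Details: chi_1(3) = zeta_7^(1*3) = zeta_7^3. Since zeta_7^7 = 1, this equals zeta_7^3 = exp(2*pi*i*3/7) = exp(6*I*pi/7).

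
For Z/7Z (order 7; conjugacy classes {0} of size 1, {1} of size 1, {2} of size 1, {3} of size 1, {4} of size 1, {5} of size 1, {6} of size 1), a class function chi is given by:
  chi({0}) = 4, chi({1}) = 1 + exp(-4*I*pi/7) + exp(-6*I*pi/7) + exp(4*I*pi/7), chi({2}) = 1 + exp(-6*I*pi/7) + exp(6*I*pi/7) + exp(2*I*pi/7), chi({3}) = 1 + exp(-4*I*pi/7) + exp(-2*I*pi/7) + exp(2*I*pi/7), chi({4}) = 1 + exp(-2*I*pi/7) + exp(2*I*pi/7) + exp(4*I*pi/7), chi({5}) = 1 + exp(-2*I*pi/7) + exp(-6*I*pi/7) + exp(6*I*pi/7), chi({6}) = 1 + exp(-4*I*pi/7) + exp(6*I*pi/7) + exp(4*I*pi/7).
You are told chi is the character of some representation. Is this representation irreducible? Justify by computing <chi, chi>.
Not irreducible (reducible): <chi, chi> = 4 > 1.

Working: <chi, chi> = (1/|G|) sum_C |C| * |chi(C)|^2 = (1/7)[1*|4|^2 + 1*|1 + exp(-4*I*pi/7) + exp(-6*I*pi/7) + exp(4*I*pi/7)|^2 + 1*|1 + exp(-6*I*pi/7) + exp(6*I*pi/7) + exp(2*I*pi/7)|^2 + 1*|1 + exp(-4*I*pi/7) + exp(-2*I*pi/7) + exp(2*I*pi/7)|^2 + 1*|1 + exp(-2*I*pi/7) + exp(2*I*pi/7) + exp(4*I*pi/7)|^2 + 1*|1 + exp(-2*I*pi/7) + exp(-6*I*pi/7) + exp(6*I*pi/7)|^2 + 1*|1 + exp(-4*I*pi/7) + exp(6*I*pi/7) + exp(4*I*pi/7)|^2]
  = (1/7)[(16) + (4 + 3*exp(-4*I*pi/7) + 2*exp(-6*I*pi/7) + exp(-2*I*pi/7) + exp(2*I*pi/7) + 2*exp(6*I*pi/7) + 3*exp(4*I*pi/7)) + (4 + 2*exp(-2*I*pi/7) + 3*exp(-6*I*pi/7) + exp(-4*I*pi/7) + exp(4*I*pi/7) + 3*exp(6*I*pi/7) + 2*exp(2*I*pi/7)) + (4 + 3*exp(-2*I*pi/7) + 2*exp(-4*I*pi/7) + exp(-6*I*pi/7) + exp(6*I*pi/7) + 2*exp(4*I*pi/7) + 3*exp(2*I*pi/7)) + (4 + 3*exp(-2*I*pi/7) + 2*exp(-4*I*pi/7) + exp(-6*I*pi/7) + exp(6*I*pi/7) + 2*exp(4*I*pi/7) + 3*exp(2*I*pi/7)) + (4 + 2*exp(-2*I*pi/7) + 3*exp(-6*I*pi/7) + exp(-4*I*pi/7) + exp(4*I*pi/7) + 3*exp(6*I*pi/7) + 2*exp(2*I*pi/7)) + (4 + 3*exp(-4*I*pi/7) + 2*exp(-6*I*pi/7) + exp(-2*I*pi/7) + exp(2*I*pi/7) + 2*exp(6*I*pi/7) + 3*exp(4*I*pi/7))] = 28/7 = 4.
(Exp terms are combined using exp(i*s)*conj(exp(i*t)) = exp(i*(s-t)), and sums of them are collapsed using the identity that for every m > 1 the m distinct m-th roots of unity sum to 0, e.g. 1 + exp(2*I*pi/3) + exp(-2*I*pi/3) = 0.)
A character is irreducible iff <chi, chi> = 1, so this representation is reducible.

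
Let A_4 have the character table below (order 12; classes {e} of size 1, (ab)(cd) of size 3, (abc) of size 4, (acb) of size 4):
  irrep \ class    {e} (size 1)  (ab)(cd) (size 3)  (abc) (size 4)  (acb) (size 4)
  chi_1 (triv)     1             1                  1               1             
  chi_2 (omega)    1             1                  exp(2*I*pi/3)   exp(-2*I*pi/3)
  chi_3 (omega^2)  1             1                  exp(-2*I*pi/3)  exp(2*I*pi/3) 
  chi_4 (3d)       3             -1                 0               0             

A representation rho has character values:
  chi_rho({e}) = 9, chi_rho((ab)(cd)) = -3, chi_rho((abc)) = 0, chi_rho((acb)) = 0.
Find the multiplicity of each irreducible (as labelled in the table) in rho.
Multiplicities: chi_1: 0, chi_2: 0, chi_3: 0, chi_4: 3.

Explanation: Use <chi_rho, chi> = (1/|G|) sum_C |C| * chi_rho(C) * conj(chi(C)) with |G| = 12 for each irreducible chi in the table:
  <chi_rho, chi_1> = (1/12)[1*(9)*conj(1) + 3*(-3)*conj(1) + 4*(0)*conj(1) + 4*(0)*conj(1)]
      = (1/12)[(9) + (-9) + (0) + (0)] = 0/12 = 0
  <chi_rho, chi_2> = (1/12)[1*(9)*conj(1) + 3*(-3)*conj(1) + 4*(0)*conj(exp(2*I*pi/3)) + 4*(0)*conj(exp(-2*I*pi/3))]
      = (1/12)[(9) + (-9) + (0) + (0)] = 0/12 = 0
  <chi_rho, chi_3> = (1/12)[1*(9)*conj(1) + 3*(-3)*conj(1) + 4*(0)*conj(exp(-2*I*pi/3)) + 4*(0)*conj(exp(2*I*pi/3))]
      = (1/12)[(9) + (-9) + (0) + (0)] = 0/12 = 0
  <chi_rho, chi_4> = (1/12)[1*(9)*conj(3) + 3*(-3)*conj(-1) + 4*(0)*conj(0) + 4*(0)*conj(0)]
      = (1/12)[(27) + (9) + (0) + (0)] = 36/12 = 3
(Exp terms are combined using exp(i*s)*conj(exp(i*t)) = exp(i*(s-t)), and sums of them are collapsed using the identity that for every m > 1 the m distinct m-th roots of unity sum to 0, e.g. 1 + exp(2*I*pi/3) + exp(-2*I*pi/3) = 0.)
Dimension check: dim(rho) = sum (mult * dim) = 0*1 + 0*1 + 0*1 + 3*3 = 9 = chi_rho(e) = 9.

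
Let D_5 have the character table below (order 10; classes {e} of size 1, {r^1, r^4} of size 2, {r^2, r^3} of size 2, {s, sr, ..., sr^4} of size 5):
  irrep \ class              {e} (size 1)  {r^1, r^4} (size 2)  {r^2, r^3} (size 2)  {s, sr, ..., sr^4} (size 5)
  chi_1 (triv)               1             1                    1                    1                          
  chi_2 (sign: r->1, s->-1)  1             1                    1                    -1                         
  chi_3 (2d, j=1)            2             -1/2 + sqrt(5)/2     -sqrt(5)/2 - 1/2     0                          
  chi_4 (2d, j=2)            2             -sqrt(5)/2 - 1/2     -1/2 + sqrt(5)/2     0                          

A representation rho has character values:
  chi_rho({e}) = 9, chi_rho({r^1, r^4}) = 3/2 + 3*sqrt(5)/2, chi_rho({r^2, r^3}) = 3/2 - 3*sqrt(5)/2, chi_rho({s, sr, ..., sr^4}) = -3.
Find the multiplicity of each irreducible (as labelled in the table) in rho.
Multiplicities: chi_1: 0, chi_2: 3, chi_3: 3, chi_4: 0.

Why: Use <chi_rho, chi> = (1/|G|) sum_C |C| * chi_rho(C) * conj(chi(C)) with |G| = 10 for each irreducible chi in the table:
  <chi_rho, chi_1> = (1/10)[1*(9)*conj(1) + 2*(3/2 + 3*sqrt(5)/2)*conj(1) + 2*(3/2 - 3*sqrt(5)/2)*conj(1) + 5*(-3)*conj(1)]
      = (1/10)[(9) + (3 + 3*sqrt(5)) + (3 - 3*sqrt(5)) + (-15)] = 0/10 = 0
  <chi_rho, chi_2> = (1/10)[1*(9)*conj(1) + 2*(3/2 + 3*sqrt(5)/2)*conj(1) + 2*(3/2 - 3*sqrt(5)/2)*conj(1) + 5*(-3)*conj(-1)]
      = (1/10)[(9) + (3 + 3*sqrt(5)) + (3 - 3*sqrt(5)) + (15)] = 30/10 = 3
  <chi_rho, chi_3> = (1/10)[1*(9)*conj(2) + 2*(3/2 + 3*sqrt(5)/2)*conj(-1/2 + sqrt(5)/2) + 2*(3/2 - 3*sqrt(5)/2)*conj(-sqrt(5)/2 - 1/2) + 5*(-3)*conj(0)]
      = (1/10)[(18) + (6) + (6) + (0)] = 30/10 = 3
  <chi_rho, chi_4> = (1/10)[1*(9)*conj(2) + 2*(3/2 + 3*sqrt(5)/2)*conj(-sqrt(5)/2 - 1/2) + 2*(3/2 - 3*sqrt(5)/2)*conj(-1/2 + sqrt(5)/2) + 5*(-3)*conj(0)]
      = (1/10)[(18) + (-9 - 3*sqrt(5)) + (-9 + 3*sqrt(5)) + (0)] = 0/10 = 0
Dimension check: dim(rho) = sum (mult * dim) = 0*1 + 3*1 + 3*2 + 0*2 = 9 = chi_rho(e) = 9.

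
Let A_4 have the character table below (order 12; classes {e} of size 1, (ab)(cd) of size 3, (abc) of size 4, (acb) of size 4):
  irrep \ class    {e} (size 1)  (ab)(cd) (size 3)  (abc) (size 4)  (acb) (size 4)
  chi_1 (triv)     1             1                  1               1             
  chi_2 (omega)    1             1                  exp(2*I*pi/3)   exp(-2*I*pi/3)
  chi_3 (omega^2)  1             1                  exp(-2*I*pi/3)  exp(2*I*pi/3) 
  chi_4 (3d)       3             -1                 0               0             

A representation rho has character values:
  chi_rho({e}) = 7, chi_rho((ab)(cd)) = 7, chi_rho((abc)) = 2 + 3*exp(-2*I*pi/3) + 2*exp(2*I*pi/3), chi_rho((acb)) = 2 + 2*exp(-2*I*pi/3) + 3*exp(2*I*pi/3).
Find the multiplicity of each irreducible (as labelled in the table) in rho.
Multiplicities: chi_1: 2, chi_2: 2, chi_3: 3, chi_4: 0.

Derivation: Use <chi_rho, chi> = (1/|G|) sum_C |C| * chi_rho(C) * conj(chi(C)) with |G| = 12 for each irreducible chi in the table:
  <chi_rho, chi_1> = (1/12)[1*(7)*conj(1) + 3*(7)*conj(1) + 4*(2 + 3*exp(-2*I*pi/3) + 2*exp(2*I*pi/3))*conj(1) + 4*(2 + 2*exp(-2*I*pi/3) + 3*exp(2*I*pi/3))*conj(1)]
      = (1/12)[(7) + (21) + (8 + 12*exp(-2*I*pi/3) + 8*exp(2*I*pi/3)) + (8 + 8*exp(-2*I*pi/3) + 12*exp(2*I*pi/3))] = 24/12 = 2
  <chi_rho, chi_2> = (1/12)[1*(7)*conj(1) + 3*(7)*conj(1) + 4*(2 + 3*exp(-2*I*pi/3) + 2*exp(2*I*pi/3))*conj(exp(2*I*pi/3)) + 4*(2 + 2*exp(-2*I*pi/3) + 3*exp(2*I*pi/3))*conj(exp(-2*I*pi/3))]
      = (1/12)[(7) + (21) + (8 + 8*exp(-2*I*pi/3) + 12*exp(2*I*pi/3)) + (8 + 12*exp(-2*I*pi/3) + 8*exp(2*I*pi/3))] = 24/12 = 2
  <chi_rho, chi_3> = (1/12)[1*(7)*conj(1) + 3*(7)*conj(1) + 4*(2 + 3*exp(-2*I*pi/3) + 2*exp(2*I*pi/3))*conj(exp(-2*I*pi/3)) + 4*(2 + 2*exp(-2*I*pi/3) + 3*exp(2*I*pi/3))*conj(exp(2*I*pi/3))]
      = (1/12)[(7) + (21) + (4) + (4)] = 36/12 = 3
  <chi_rho, chi_4> = (1/12)[1*(7)*conj(3) + 3*(7)*conj(-1) + 4*(2 + 3*exp(-2*I*pi/3) + 2*exp(2*I*pi/3))*conj(0) + 4*(2 + 2*exp(-2*I*pi/3) + 3*exp(2*I*pi/3))*conj(0)]
      = (1/12)[(21) + (-21) + (0) + (0)] = 0/12 = 0
(Exp terms are combined using exp(i*s)*conj(exp(i*t)) = exp(i*(s-t)), and sums of them are collapsed using the identity that for every m > 1 the m distinct m-th roots of unity sum to 0, e.g. 1 + exp(2*I*pi/3) + exp(-2*I*pi/3) = 0.)
Dimension check: dim(rho) = sum (mult * dim) = 2*1 + 2*1 + 3*1 + 0*3 = 7 = chi_rho(e) = 7.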